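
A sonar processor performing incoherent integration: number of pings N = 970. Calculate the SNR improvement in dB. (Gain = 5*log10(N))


Gain = 5*log10(970) = 14.93

14.93 dB


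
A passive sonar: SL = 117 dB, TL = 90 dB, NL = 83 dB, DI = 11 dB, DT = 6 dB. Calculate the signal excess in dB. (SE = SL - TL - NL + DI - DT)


SE = SL - TL - NL + DI - DT = 117 - 90 - 83 + 11 - 6 = -51

-51 dB


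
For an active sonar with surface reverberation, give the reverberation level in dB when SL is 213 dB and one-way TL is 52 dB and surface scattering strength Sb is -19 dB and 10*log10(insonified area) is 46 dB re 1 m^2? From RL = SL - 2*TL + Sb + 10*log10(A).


136 dB


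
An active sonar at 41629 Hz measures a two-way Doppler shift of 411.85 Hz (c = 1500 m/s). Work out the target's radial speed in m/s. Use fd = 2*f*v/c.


From fd = 2*f*v/c, v = c*fd/(2*f) = 1500 * 411.85 / (2*41629) = 7.42

7.42 m/s


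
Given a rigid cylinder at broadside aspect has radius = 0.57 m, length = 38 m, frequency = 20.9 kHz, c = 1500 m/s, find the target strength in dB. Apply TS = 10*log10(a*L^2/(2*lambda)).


lambda = 1500/20900 = 0.07177 m
TS = 10*log10(0.57*38^2/(2*0.07177)) = 37.58

37.58 dB


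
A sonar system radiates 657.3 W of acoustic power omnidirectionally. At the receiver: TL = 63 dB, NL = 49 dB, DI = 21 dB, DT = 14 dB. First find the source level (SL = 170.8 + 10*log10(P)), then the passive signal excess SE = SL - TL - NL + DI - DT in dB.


Step 1: SL = 170.8 + 10*log10(657.3) = 198.98 dB
Step 2: SE = SL - TL - NL + DI - DT = 198.98 - 63 - 49 + 21 - 14 = 93.98

93.98 dB


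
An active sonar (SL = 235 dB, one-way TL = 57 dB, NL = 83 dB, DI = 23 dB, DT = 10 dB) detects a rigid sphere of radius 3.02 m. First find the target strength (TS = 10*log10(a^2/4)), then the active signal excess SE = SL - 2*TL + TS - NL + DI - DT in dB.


Step 1: TS = 10*log10(3.02^2/4) = 3.58 dB
Step 2: SE = SL - 2*TL + TS - NL + DI - DT = 235 - 2*57 + (3.58) - 83 + 23 - 10 = 54.58

54.58 dB


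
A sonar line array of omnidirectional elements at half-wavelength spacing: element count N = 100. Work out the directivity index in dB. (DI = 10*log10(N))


DI = 10*log10(100) = 20.0

20.0 dB


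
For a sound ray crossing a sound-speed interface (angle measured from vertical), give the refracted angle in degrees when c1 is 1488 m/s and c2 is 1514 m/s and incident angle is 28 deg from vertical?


28.53 deg


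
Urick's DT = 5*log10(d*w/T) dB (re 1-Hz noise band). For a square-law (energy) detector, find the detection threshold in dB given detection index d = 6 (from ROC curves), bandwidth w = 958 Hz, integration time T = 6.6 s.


DT = 5*log10(d*w/T) = 5*log10(6 * 958 / 6.6) = 5*log10(870.91) = 14.7

14.7 dB


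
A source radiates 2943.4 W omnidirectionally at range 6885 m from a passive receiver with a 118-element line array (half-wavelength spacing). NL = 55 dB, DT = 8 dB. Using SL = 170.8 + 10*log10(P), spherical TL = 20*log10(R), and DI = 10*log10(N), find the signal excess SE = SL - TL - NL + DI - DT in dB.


Step 1: SL = 170.8 + 10*log10(2943.4) = 205.49 dB
Step 2: TL = 20*log10(6885) = 76.76 dB
Step 3: DI = 10*log10(118) = 20.72 dB
Step 4: SE = SL - TL - NL + DI - DT = 205.49 - 76.76 - 55 + 20.72 - 8 = 86.45

86.45 dB


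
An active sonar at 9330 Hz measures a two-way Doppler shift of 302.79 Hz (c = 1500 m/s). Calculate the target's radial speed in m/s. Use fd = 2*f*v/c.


From fd = 2*f*v/c, v = c*fd/(2*f) = 1500 * 302.79 / (2*9330) = 24.34

24.34 m/s


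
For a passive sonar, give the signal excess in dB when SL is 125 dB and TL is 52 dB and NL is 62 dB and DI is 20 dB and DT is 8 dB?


SE = SL - TL - NL + DI - DT = 125 - 52 - 62 + 20 - 8 = 23

23 dB


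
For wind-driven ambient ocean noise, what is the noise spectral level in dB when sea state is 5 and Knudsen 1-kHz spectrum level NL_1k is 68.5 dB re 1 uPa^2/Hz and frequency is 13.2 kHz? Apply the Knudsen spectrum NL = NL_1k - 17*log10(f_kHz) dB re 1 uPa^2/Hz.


NL = NL_1k - 17*log10(f_kHz) = 68.5 - 17*log10(13.2) = 68.5 - (19.05) = 49.45

49.45 dB


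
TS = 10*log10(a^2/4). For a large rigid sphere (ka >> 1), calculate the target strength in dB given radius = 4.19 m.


TS = 10*log10(4.19^2 / 4) = 10*log10(4.389025) = 6.42

6.42 dB


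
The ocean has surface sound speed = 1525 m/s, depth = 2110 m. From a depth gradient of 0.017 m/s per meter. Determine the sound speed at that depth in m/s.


c = 1525 + 0.017 * 2110 = 1560.87

1560.87 m/s


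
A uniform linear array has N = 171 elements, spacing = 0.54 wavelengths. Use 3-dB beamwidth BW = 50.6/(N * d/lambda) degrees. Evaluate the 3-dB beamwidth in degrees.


0.55 deg


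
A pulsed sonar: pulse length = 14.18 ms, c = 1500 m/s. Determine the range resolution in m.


10.635 m


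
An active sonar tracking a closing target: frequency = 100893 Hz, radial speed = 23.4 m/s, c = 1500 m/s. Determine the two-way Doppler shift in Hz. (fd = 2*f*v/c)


3147.86 Hz


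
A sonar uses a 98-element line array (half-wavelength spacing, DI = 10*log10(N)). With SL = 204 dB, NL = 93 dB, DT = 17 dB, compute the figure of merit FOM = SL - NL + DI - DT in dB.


113.91 dB


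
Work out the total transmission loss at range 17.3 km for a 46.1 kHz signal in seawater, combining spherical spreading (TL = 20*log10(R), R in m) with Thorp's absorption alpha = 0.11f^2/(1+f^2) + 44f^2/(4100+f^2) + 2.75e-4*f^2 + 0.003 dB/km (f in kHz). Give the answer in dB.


Step 1 (Thorp): alpha = 0.11*2125.21/(1+2125.21) + 44*2125.21/(4100+2125.21) + 2.75e-4*2125.21 + 0.003 = 15.7184 dB/km
Step 2: TL_spread = 20*log10(17300) = 84.76 dB
Step 3: TL_abs = alpha*R = 15.7184 * 17.3 = 271.93 dB
Step 4: TL_total = 84.76 + 271.93 = 356.69

356.69 dB


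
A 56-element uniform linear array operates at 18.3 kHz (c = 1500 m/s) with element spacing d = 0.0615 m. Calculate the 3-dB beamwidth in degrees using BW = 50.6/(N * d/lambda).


Step 1: lambda = 1500/18300 = 0.08197 m
Step 2: d/lambda = 0.0615/0.08197 = 0.7503
Step 3: BW = 50.6/(N * d/lambda) = 50.6/(56 * 0.7503) = 1.2

1.2 deg


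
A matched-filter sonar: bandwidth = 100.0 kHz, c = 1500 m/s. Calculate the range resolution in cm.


dR = c/(2*BW) = 1500 / (2 * 100.0e3) = 0.0075 m = 0.75 cm

0.75 cm


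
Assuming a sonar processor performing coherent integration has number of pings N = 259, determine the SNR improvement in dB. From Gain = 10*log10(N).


24.13 dB


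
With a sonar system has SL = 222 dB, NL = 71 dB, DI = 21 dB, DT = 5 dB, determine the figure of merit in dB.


167 dB


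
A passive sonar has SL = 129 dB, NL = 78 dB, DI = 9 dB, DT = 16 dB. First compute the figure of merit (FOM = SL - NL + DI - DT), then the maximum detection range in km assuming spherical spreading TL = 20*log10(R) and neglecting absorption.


Step 1: FOM = SL - NL + DI - DT = 129 - 78 + 9 - 16 = 44 dB
Step 2: at max range FOM = TL = 20*log10(R), so R = 10^(44/20) = 158.49 m = 0.16 km

0.16 km


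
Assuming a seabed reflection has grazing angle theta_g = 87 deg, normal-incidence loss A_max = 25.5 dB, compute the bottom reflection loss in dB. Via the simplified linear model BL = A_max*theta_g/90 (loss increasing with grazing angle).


BL = A_max * theta_g / 90 = 25.5 * 87 / 90 = 24.65

24.65 dB


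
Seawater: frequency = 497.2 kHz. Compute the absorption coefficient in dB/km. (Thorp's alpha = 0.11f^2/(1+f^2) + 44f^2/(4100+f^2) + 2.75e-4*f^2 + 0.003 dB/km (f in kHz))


111.377 dB/km


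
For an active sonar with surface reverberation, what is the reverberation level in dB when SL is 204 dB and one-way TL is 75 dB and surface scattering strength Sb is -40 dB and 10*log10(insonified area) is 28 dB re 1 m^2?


RL = SL - 2*TL + Sb + 10*log10(A) = 204 - 2*75 + (-40) + 28 = 42

42 dB


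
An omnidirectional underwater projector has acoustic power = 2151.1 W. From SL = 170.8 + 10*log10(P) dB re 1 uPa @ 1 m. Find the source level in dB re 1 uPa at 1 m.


SL = 170.8 + 10*log10(2151.1) = 170.8 + 33.33 = 204.13

204.13 dB


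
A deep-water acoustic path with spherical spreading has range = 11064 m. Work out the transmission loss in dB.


TL = 20*log10(11064) = 80.88

80.88 dB


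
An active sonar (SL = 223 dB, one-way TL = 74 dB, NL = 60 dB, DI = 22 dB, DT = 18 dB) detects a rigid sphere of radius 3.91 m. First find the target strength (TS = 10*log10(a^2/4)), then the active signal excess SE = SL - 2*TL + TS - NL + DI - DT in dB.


Step 1: TS = 10*log10(3.91^2/4) = 5.82 dB
Step 2: SE = SL - 2*TL + TS - NL + DI - DT = 223 - 2*74 + (5.82) - 60 + 22 - 18 = 24.82

24.82 dB


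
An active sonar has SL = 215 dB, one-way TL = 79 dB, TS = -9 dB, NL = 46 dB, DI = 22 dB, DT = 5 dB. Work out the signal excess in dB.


SE = SL - 2*TL + TS - NL + DI - DT = 215 - 2*79 + (-9) - 46 + 22 - 5 = 19

19 dB


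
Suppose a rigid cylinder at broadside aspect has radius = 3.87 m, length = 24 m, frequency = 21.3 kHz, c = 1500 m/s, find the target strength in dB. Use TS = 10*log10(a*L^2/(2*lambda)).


lambda = 1500/21300 = 0.07042 m
TS = 10*log10(3.87*24^2/(2*0.07042)) = 41.99

41.99 dB


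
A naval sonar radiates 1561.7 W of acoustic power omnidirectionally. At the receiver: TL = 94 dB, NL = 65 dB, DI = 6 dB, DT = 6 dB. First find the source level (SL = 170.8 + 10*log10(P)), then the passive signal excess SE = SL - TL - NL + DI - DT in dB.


Step 1: SL = 170.8 + 10*log10(1561.7) = 202.74 dB
Step 2: SE = SL - TL - NL + DI - DT = 202.74 - 94 - 65 + 6 - 6 = 43.74

43.74 dB


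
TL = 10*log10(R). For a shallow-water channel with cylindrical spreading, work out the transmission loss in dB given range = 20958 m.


43.21 dB


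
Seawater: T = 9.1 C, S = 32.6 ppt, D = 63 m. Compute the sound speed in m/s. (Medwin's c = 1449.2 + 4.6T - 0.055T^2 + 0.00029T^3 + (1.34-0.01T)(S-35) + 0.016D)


1484.73 m/s


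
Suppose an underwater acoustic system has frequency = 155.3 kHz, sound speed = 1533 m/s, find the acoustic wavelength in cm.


lambda = c/f = 1533 / 155300 = 0.0099 m = 0.99 cm

0.99 cm


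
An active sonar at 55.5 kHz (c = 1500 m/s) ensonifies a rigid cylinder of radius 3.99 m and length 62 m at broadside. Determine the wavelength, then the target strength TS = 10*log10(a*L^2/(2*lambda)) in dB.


Step 1: lambda = c/f = 1500/55500 = 0.02703 m
Step 2: TS = 10*log10(a*L^2/(2*lambda)) = 10*log10(3.99*62^2/(2*0.02703)) = 54.53

54.53 dB


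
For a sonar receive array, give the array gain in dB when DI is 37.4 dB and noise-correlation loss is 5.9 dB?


31.5 dB


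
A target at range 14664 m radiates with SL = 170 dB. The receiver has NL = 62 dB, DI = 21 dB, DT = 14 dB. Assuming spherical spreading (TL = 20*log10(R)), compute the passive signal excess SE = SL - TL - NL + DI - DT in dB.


Step 1: TL = 20*log10(14664) = 83.33 dB
Step 2: SE = 170 - 83.33 - 62 + 21 - 14 = 31.67

31.67 dB


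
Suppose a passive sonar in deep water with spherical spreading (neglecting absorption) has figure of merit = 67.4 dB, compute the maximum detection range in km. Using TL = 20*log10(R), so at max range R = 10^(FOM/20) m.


2.34 km


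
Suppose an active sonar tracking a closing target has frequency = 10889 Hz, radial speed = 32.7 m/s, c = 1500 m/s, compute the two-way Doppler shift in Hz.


fd = 2*f*v/c = 2 * 10889 * 32.7 / 1500 = 474.76

474.76 Hz


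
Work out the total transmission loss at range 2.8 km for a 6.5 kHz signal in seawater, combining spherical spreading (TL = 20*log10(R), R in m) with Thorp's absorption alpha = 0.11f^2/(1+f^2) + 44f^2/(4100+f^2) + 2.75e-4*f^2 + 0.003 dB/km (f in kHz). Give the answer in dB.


Step 1 (Thorp): alpha = 0.11*42.25/(1+42.25) + 44*42.25/(4100+42.25) + 2.75e-4*42.25 + 0.003 = 0.5709 dB/km
Step 2: TL_spread = 20*log10(2800) = 68.94 dB
Step 3: TL_abs = alpha*R = 0.5709 * 2.8 = 1.6 dB
Step 4: TL_total = 68.94 + 1.6 = 70.54

70.54 dB


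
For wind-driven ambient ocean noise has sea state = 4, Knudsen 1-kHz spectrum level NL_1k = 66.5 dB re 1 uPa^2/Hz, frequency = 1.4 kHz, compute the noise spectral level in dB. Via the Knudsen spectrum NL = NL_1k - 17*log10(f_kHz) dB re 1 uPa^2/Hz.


NL = NL_1k - 17*log10(f_kHz) = 66.5 - 17*log10(1.4) = 66.5 - (2.48) = 64.02

64.02 dB


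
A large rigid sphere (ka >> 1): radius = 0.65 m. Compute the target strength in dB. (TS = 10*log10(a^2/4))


TS = 10*log10(0.65^2 / 4) = 10*log10(0.105625) = -9.76

-9.76 dB


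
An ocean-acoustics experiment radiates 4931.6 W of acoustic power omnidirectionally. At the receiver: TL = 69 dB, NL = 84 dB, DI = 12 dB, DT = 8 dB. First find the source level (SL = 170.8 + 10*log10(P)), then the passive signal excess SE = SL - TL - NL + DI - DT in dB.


Step 1: SL = 170.8 + 10*log10(4931.6) = 207.73 dB
Step 2: SE = SL - TL - NL + DI - DT = 207.73 - 69 - 84 + 12 - 8 = 58.73

58.73 dB


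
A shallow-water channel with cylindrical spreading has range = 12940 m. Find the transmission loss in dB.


TL = 10*log10(12940) = 41.12

41.12 dB


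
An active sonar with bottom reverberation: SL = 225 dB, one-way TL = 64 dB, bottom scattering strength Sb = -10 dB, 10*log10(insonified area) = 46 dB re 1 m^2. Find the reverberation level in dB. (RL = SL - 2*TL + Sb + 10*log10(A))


133 dB


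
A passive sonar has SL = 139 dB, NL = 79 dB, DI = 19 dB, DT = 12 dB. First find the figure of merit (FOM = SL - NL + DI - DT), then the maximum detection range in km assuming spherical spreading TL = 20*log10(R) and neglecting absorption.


Step 1: FOM = SL - NL + DI - DT = 139 - 79 + 19 - 12 = 67 dB
Step 2: at max range FOM = TL = 20*log10(R), so R = 10^(67/20) = 2238.72 m = 2.24 km

2.24 km


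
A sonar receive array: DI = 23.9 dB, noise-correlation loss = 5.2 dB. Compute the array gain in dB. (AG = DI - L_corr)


AG = DI - L_corr = 23.9 - 5.2 = 18.7

18.7 dB


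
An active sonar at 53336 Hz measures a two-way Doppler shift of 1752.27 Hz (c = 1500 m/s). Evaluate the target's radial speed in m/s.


From fd = 2*f*v/c, v = c*fd/(2*f) = 1500 * 1752.27 / (2*53336) = 24.64

24.64 m/s


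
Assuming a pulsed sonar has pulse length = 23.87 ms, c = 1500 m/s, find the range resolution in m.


dR = c*tau/2 = 1500 * 23.87e-3 / 2 = 17.9025

17.9025 m


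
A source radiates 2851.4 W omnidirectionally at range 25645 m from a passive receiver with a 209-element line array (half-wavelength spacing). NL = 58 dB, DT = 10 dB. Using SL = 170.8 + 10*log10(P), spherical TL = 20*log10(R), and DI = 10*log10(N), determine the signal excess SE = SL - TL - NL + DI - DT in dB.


Step 1: SL = 170.8 + 10*log10(2851.4) = 205.35 dB
Step 2: TL = 20*log10(25645) = 88.18 dB
Step 3: DI = 10*log10(209) = 23.2 dB
Step 4: SE = SL - TL - NL + DI - DT = 205.35 - 88.18 - 58 + 23.2 - 10 = 72.37

72.37 dB


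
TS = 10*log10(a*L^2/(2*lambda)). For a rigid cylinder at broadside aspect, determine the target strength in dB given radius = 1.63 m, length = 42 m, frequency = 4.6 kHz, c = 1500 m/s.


lambda = 1500/4600 = 0.32609 m
TS = 10*log10(1.63*42^2/(2*0.32609)) = 36.44

36.44 dB


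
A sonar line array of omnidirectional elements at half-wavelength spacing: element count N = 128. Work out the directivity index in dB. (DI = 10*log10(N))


DI = 10*log10(128) = 21.07

21.07 dB


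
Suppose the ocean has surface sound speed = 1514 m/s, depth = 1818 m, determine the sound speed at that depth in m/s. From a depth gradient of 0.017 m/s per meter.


1544.906 m/s


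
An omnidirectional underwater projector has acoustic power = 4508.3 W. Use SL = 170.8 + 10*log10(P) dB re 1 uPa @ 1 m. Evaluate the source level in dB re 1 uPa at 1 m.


SL = 170.8 + 10*log10(4508.3) = 170.8 + 36.54 = 207.34

207.34 dB


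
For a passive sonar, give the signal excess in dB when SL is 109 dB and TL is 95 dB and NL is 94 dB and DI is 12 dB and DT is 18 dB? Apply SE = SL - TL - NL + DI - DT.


SE = SL - TL - NL + DI - DT = 109 - 95 - 94 + 12 - 18 = -86

-86 dB


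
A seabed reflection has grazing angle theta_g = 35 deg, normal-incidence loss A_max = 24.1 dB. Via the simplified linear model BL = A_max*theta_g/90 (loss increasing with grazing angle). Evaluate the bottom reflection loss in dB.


BL = A_max * theta_g / 90 = 24.1 * 35 / 90 = 9.37

9.37 dB


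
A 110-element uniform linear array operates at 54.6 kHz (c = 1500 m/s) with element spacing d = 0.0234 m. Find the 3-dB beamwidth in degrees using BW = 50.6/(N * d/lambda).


Step 1: lambda = 1500/54600 = 0.02747 m
Step 2: d/lambda = 0.0234/0.02747 = 0.8518
Step 3: BW = 50.6/(N * d/lambda) = 50.6/(110 * 0.8518) = 0.54

0.54 deg


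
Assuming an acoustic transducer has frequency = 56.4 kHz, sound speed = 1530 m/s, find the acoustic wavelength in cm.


lambda = c/f = 1530 / 56400 = 0.0271 m = 2.71 cm

2.71 cm


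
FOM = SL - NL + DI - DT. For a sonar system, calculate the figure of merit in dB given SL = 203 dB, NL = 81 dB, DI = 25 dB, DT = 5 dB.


FOM = SL - NL + DI - DT = 203 - 81 + 25 - 5 = 142

142 dB


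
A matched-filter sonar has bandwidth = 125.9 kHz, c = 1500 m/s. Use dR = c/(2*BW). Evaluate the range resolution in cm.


dR = c/(2*BW) = 1500 / (2 * 125.9e3) = 0.006 m = 0.6 cm

0.6 cm


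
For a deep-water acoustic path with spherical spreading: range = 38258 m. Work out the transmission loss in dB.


TL = 20*log10(38258) = 91.65

91.65 dB


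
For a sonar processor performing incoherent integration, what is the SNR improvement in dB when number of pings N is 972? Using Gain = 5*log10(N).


Gain = 5*log10(972) = 14.94

14.94 dB


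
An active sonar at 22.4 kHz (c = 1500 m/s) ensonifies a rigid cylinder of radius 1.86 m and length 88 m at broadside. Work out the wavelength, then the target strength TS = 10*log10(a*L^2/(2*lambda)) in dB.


Step 1: lambda = c/f = 1500/22400 = 0.06696 m
Step 2: TS = 10*log10(a*L^2/(2*lambda)) = 10*log10(1.86*88^2/(2*0.06696)) = 50.32

50.32 dB


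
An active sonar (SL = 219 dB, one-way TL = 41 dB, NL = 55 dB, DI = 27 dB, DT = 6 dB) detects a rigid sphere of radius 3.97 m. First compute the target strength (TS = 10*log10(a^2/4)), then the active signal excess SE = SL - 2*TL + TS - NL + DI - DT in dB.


Step 1: TS = 10*log10(3.97^2/4) = 5.96 dB
Step 2: SE = SL - 2*TL + TS - NL + DI - DT = 219 - 2*41 + (5.96) - 55 + 27 - 6 = 108.96

108.96 dB


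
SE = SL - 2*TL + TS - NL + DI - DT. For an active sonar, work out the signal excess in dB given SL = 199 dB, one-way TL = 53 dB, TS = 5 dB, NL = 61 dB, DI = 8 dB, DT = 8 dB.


SE = SL - 2*TL + TS - NL + DI - DT = 199 - 2*53 + (5) - 61 + 8 - 8 = 37

37 dB


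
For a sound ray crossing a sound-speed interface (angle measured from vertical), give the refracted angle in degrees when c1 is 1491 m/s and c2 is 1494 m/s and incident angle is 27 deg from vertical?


sin(theta2) = (c2/c1)*sin(theta1) = (1494/1491)*sin(27 deg) = 0.4549
theta2 = arcsin(0.4549) = 27.06

27.06 deg


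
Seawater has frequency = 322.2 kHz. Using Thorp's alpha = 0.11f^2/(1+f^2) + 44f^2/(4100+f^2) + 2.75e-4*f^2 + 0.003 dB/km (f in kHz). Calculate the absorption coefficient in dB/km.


f^2 = 103812.84
alpha = 0.11*103812.84/(1+103812.84) + 44*103812.84/(4100+103812.84) + 2.75e-4*103812.84 + 0.003 = 70.99

70.99 dB/km


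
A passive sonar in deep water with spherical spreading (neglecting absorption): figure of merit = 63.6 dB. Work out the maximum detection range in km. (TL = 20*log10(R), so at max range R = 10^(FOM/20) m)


At max range FOM = TL, so 20*log10(R) = 63.6
R = 10^(63.6/20) = 1513.56 m = 1.51 km

1.51 km


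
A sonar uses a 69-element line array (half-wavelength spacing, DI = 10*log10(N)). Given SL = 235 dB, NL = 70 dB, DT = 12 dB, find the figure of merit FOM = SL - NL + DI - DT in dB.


Step 1: DI = 10*log10(69) = 18.39 dB
Step 2: FOM = SL - NL + DI - DT = 235 - 70 + 18.39 - 12 = 171.39

171.39 dB


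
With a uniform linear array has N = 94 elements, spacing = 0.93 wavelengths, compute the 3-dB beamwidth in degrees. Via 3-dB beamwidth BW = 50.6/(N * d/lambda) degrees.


BW = 50.6 / (94 * 0.93) = 50.6 / 87.42 = 0.58

0.58 deg


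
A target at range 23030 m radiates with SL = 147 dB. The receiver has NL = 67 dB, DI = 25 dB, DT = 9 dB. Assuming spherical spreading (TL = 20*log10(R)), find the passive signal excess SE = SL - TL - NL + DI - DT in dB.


8.75 dB


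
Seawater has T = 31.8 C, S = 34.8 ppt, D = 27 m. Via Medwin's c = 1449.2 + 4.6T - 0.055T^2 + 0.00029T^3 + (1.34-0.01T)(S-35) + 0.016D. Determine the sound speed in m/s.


1549.42 m/s


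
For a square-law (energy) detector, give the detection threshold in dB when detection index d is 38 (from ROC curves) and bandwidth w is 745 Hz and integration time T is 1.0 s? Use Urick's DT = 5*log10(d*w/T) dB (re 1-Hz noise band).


DT = 5*log10(d*w/T) = 5*log10(38 * 745 / 1.0) = 5*log10(28310.0) = 22.26

22.26 dB


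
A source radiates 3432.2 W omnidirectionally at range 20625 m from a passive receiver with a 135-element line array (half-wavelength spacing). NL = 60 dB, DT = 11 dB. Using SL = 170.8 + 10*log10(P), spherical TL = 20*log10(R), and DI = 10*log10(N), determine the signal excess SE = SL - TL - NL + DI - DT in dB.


70.17 dB


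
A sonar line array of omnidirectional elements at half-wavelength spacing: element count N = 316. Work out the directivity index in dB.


DI = 10*log10(316) = 25.0

25.0 dB


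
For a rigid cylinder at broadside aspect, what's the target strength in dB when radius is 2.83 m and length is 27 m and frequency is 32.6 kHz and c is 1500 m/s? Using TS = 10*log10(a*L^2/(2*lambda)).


lambda = 1500/32600 = 0.04601 m
TS = 10*log10(2.83*27^2/(2*0.04601)) = 43.51

43.51 dB


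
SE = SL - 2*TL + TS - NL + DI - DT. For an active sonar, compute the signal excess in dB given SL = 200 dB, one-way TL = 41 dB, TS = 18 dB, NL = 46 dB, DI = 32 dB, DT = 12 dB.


110 dB


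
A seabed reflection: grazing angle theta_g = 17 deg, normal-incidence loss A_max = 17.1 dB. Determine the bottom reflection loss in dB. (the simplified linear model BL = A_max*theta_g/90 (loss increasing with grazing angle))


3.23 dB


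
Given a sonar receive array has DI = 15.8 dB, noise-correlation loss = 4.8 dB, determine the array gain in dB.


11.0 dB


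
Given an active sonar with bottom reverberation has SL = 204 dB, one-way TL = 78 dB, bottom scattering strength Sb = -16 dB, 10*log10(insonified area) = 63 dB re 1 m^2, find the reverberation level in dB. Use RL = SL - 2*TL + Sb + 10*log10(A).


RL = SL - 2*TL + Sb + 10*log10(A) = 204 - 2*78 + (-16) + 63 = 95

95 dB


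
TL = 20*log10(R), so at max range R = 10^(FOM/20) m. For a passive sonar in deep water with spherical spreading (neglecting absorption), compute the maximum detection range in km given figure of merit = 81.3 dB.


At max range FOM = TL, so 20*log10(R) = 81.3
R = 10^(81.3/20) = 11614.49 m = 11.61 km

11.61 km


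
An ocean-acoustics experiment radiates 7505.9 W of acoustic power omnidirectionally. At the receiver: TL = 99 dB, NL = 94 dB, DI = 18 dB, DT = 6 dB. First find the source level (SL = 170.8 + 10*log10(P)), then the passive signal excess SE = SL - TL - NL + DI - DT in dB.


Step 1: SL = 170.8 + 10*log10(7505.9) = 209.55 dB
Step 2: SE = SL - TL - NL + DI - DT = 209.55 - 99 - 94 + 18 - 6 = 28.55

28.55 dB


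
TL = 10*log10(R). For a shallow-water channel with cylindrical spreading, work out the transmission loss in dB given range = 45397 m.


TL = 10*log10(45397) = 46.57

46.57 dB


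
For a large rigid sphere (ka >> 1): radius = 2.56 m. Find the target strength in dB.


2.14 dB


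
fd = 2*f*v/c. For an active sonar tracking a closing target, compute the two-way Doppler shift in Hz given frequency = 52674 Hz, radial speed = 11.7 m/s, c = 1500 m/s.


fd = 2*f*v/c = 2 * 52674 * 11.7 / 1500 = 821.71

821.71 Hz


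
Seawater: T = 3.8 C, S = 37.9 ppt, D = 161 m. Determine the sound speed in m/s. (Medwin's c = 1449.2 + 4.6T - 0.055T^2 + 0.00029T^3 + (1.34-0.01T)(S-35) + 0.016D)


c = 1449.2 + 4.6*3.8 - 0.055*3.8^2 + 0.00029*3.8^3 + (1.34 - 0.01*3.8)*(37.9 - 35) + 0.016*161 = 1472.25

1472.25 m/s


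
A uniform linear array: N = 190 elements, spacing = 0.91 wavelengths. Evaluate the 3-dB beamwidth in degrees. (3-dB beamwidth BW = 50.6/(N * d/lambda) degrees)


BW = 50.6 / (190 * 0.91) = 50.6 / 172.9 = 0.29

0.29 deg


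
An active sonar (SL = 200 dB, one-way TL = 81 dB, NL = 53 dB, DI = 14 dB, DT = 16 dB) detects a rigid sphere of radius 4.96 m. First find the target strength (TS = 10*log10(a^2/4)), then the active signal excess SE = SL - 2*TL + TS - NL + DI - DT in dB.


Step 1: TS = 10*log10(4.96^2/4) = 7.89 dB
Step 2: SE = SL - 2*TL + TS - NL + DI - DT = 200 - 2*81 + (7.89) - 53 + 14 - 16 = -9.11

-9.11 dB


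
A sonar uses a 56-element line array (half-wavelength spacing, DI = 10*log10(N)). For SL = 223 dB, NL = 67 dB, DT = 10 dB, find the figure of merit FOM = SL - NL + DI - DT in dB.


Step 1: DI = 10*log10(56) = 17.48 dB
Step 2: FOM = SL - NL + DI - DT = 223 - 67 + 17.48 - 10 = 163.48

163.48 dB


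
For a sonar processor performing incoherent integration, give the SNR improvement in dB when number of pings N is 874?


Gain = 5*log10(874) = 14.71

14.71 dB


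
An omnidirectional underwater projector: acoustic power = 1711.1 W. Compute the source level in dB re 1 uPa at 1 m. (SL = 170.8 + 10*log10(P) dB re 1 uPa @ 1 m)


SL = 170.8 + 10*log10(1711.1) = 170.8 + 32.33 = 203.13

203.13 dB


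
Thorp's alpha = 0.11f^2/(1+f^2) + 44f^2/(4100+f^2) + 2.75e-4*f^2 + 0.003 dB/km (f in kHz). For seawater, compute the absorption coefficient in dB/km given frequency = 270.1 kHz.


61.834 dB/km


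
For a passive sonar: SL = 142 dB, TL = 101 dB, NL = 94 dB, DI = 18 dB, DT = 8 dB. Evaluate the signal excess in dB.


SE = SL - TL - NL + DI - DT = 142 - 101 - 94 + 18 - 8 = -43

-43 dB


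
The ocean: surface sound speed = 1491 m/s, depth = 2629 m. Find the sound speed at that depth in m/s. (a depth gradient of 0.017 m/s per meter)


c = 1491 + 0.017 * 2629 = 1535.693

1535.693 m/s


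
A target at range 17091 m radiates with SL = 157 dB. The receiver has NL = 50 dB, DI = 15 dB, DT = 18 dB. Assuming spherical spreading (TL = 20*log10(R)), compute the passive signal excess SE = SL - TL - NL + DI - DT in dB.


Step 1: TL = 20*log10(17091) = 84.66 dB
Step 2: SE = 157 - 84.66 - 50 + 15 - 18 = 19.34

19.34 dB


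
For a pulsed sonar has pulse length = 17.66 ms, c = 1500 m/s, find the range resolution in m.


dR = c*tau/2 = 1500 * 17.66e-3 / 2 = 13.245

13.245 m


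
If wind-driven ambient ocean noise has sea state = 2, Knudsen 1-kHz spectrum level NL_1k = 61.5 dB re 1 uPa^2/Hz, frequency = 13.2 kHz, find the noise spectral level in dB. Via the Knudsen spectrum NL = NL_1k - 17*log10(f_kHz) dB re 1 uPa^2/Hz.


42.45 dB


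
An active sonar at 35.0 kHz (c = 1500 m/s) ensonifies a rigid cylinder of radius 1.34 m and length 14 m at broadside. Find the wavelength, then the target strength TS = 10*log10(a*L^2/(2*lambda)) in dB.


Step 1: lambda = c/f = 1500/35000 = 0.04286 m
Step 2: TS = 10*log10(a*L^2/(2*lambda)) = 10*log10(1.34*14^2/(2*0.04286)) = 34.86

34.86 dB


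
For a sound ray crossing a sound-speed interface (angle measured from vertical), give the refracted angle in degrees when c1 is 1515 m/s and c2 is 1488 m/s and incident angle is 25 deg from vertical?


sin(theta2) = (c2/c1)*sin(theta1) = (1488/1515)*sin(25 deg) = 0.41509
theta2 = arcsin(0.41509) = 24.52

24.52 deg


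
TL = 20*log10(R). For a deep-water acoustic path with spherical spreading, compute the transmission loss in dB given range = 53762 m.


TL = 20*log10(53762) = 94.61

94.61 dB


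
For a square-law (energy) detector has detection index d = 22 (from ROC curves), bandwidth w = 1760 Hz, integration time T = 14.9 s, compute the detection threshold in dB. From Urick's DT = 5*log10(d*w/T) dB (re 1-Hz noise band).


DT = 5*log10(d*w/T) = 5*log10(22 * 1760 / 14.9) = 5*log10(2598.66) = 17.07

17.07 dB


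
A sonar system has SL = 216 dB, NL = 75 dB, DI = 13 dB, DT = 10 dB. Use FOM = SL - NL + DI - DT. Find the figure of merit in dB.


144 dB


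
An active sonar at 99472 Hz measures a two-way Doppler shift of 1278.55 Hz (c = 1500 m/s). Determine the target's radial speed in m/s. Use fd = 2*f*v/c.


From fd = 2*f*v/c, v = c*fd/(2*f) = 1500 * 1278.55 / (2*99472) = 9.64

9.64 m/s


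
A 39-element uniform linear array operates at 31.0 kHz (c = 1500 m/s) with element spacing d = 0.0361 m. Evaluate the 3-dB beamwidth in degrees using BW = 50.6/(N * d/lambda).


Step 1: lambda = 1500/31000 = 0.04839 m
Step 2: d/lambda = 0.0361/0.04839 = 0.746
Step 3: BW = 50.6/(N * d/lambda) = 50.6/(39 * 0.746) = 1.74

1.74 deg


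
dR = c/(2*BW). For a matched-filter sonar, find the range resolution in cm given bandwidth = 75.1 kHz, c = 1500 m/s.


dR = c/(2*BW) = 1500 / (2 * 75.1e3) = 0.01 m = 1.0 cm

1.0 cm


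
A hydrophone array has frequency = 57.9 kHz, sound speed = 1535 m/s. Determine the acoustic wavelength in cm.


lambda = c/f = 1535 / 57900 = 0.0265 m = 2.65 cm

2.65 cm


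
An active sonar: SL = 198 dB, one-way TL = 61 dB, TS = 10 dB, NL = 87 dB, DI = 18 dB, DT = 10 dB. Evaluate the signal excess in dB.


7 dB


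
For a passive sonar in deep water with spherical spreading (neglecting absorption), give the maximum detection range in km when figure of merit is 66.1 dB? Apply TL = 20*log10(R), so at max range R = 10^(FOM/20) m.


At max range FOM = TL, so 20*log10(R) = 66.1
R = 10^(66.1/20) = 2018.37 m = 2.02 km

2.02 km


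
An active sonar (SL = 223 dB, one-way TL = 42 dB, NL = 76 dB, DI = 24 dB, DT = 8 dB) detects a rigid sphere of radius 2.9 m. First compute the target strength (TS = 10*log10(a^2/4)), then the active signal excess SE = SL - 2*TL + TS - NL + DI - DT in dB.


Step 1: TS = 10*log10(2.9^2/4) = 3.23 dB
Step 2: SE = SL - 2*TL + TS - NL + DI - DT = 223 - 2*42 + (3.23) - 76 + 24 - 8 = 82.23

82.23 dB


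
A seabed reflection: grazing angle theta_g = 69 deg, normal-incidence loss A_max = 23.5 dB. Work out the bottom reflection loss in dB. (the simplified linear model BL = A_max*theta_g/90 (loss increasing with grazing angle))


BL = A_max * theta_g / 90 = 23.5 * 69 / 90 = 18.02

18.02 dB


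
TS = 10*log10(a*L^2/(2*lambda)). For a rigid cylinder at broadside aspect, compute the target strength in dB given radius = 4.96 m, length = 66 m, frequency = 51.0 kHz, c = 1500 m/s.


lambda = 1500/51000 = 0.02941 m
TS = 10*log10(4.96*66^2/(2*0.02941)) = 55.65

55.65 dB


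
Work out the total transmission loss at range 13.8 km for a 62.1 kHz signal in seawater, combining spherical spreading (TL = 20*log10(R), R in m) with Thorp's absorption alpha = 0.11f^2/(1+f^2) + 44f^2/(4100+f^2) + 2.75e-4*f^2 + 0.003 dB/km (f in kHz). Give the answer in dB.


Step 1 (Thorp): alpha = 0.11*3856.41/(1+3856.41) + 44*3856.41/(4100+3856.41) + 2.75e-4*3856.41 + 0.003 = 22.4999 dB/km
Step 2: TL_spread = 20*log10(13800) = 82.8 dB
Step 3: TL_abs = alpha*R = 22.4999 * 13.8 = 310.5 dB
Step 4: TL_total = 82.8 + 310.5 = 393.3

393.3 dB


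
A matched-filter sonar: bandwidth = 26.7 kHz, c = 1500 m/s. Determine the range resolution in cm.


dR = c/(2*BW) = 1500 / (2 * 26.7e3) = 0.0281 m = 2.81 cm

2.81 cm


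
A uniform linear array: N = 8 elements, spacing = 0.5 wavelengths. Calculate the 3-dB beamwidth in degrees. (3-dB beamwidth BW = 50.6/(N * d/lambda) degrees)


BW = 50.6 / (8 * 0.5) = 50.6 / 4.0 = 12.65

12.65 deg


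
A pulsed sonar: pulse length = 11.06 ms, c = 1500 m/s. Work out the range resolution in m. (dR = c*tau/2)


dR = c*tau/2 = 1500 * 11.06e-3 / 2 = 8.295

8.295 m


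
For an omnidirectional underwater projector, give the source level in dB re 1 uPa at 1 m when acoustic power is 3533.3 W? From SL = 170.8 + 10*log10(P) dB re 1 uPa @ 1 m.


SL = 170.8 + 10*log10(3533.3) = 170.8 + 35.48 = 206.28

206.28 dB


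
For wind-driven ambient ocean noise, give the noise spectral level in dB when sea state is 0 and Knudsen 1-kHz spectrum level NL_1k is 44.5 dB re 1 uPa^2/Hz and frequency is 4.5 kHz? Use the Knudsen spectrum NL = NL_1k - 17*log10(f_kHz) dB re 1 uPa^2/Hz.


NL = NL_1k - 17*log10(f_kHz) = 44.5 - 17*log10(4.5) = 44.5 - (11.1) = 33.4

33.4 dB


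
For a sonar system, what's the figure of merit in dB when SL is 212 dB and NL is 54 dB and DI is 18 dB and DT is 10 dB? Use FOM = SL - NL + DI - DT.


FOM = SL - NL + DI - DT = 212 - 54 + 18 - 10 = 166

166 dB


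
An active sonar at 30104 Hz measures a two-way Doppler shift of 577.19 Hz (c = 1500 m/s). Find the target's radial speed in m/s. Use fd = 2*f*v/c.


From fd = 2*f*v/c, v = c*fd/(2*f) = 1500 * 577.19 / (2*30104) = 14.38

14.38 m/s


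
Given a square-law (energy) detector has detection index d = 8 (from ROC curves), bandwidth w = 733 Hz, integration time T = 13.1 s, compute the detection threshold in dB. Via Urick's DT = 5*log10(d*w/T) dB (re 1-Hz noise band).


13.25 dB


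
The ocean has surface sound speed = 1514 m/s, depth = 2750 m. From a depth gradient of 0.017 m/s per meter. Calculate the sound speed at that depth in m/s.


c = 1514 + 0.017 * 2750 = 1560.75

1560.75 m/s


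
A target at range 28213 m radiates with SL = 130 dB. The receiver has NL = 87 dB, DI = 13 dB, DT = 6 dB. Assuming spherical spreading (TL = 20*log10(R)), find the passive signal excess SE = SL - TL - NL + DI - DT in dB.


-39.01 dB


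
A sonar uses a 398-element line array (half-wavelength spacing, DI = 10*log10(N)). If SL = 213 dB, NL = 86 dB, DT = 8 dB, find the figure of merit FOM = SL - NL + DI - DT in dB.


145.0 dB


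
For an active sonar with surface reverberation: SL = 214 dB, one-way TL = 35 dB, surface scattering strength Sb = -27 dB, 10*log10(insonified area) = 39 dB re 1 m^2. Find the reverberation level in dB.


156 dB


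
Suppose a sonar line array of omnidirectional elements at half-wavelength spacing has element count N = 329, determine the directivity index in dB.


25.17 dB


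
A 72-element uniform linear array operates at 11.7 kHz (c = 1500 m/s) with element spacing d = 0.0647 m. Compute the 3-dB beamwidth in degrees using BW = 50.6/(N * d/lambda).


Step 1: lambda = 1500/11700 = 0.12821 m
Step 2: d/lambda = 0.0647/0.12821 = 0.5046
Step 3: BW = 50.6/(N * d/lambda) = 50.6/(72 * 0.5046) = 1.39

1.39 deg


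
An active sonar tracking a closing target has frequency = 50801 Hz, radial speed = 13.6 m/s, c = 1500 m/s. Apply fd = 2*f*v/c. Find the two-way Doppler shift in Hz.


921.19 Hz


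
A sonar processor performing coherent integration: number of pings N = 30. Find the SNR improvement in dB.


Gain = 10*log10(30) = 14.77

14.77 dB


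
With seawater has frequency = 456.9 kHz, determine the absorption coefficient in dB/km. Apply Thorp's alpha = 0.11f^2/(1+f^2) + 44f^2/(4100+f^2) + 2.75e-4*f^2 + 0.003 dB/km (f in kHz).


f^2 = 208757.61
alpha = 0.11*208757.61/(1+208757.61) + 44*208757.61/(4100+208757.61) + 2.75e-4*208757.61 + 0.003 = 100.674

100.674 dB/km


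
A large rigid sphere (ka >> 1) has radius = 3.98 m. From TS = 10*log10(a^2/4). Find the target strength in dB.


TS = 10*log10(3.98^2 / 4) = 10*log10(3.9601) = 5.98

5.98 dB


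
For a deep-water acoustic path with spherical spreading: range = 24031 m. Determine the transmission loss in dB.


TL = 20*log10(24031) = 87.62

87.62 dB


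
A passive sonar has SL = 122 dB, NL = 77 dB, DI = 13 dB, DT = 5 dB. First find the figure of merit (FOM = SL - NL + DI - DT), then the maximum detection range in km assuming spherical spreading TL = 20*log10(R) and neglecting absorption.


Step 1: FOM = SL - NL + DI - DT = 122 - 77 + 13 - 5 = 53 dB
Step 2: at max range FOM = TL = 20*log10(R), so R = 10^(53/20) = 446.68 m = 0.45 km

0.45 km


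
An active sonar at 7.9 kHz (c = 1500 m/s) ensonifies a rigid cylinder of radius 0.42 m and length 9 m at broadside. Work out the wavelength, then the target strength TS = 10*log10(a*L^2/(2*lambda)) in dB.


Step 1: lambda = c/f = 1500/7900 = 0.18987 m
Step 2: TS = 10*log10(a*L^2/(2*lambda)) = 10*log10(0.42*9^2/(2*0.18987)) = 19.52

19.52 dB


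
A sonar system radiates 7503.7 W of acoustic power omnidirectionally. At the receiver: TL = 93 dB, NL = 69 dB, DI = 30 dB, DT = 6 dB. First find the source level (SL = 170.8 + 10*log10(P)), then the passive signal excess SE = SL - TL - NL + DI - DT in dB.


Step 1: SL = 170.8 + 10*log10(7503.7) = 209.55 dB
Step 2: SE = SL - TL - NL + DI - DT = 209.55 - 93 - 69 + 30 - 6 = 71.55

71.55 dB


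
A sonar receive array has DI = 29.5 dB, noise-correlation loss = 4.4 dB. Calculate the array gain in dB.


AG = DI - L_corr = 29.5 - 4.4 = 25.1

25.1 dB


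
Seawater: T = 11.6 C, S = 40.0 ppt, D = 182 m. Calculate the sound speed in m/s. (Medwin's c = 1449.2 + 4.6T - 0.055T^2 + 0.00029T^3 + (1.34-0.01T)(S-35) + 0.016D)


c = 1449.2 + 4.6*11.6 - 0.055*11.6^2 + 0.00029*11.6^3 + (1.34 - 0.01*11.6)*(40.0 - 35) + 0.016*182 = 1504.64

1504.64 m/s


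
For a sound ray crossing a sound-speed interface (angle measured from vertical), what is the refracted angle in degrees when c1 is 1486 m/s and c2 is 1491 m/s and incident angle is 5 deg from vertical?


5.02 deg


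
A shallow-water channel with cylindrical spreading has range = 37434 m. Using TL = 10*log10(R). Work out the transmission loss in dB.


TL = 10*log10(37434) = 45.73

45.73 dB


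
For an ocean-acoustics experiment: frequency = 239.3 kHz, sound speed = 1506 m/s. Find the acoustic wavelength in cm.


lambda = c/f = 1506 / 239300 = 0.0063 m = 0.63 cm

0.63 cm


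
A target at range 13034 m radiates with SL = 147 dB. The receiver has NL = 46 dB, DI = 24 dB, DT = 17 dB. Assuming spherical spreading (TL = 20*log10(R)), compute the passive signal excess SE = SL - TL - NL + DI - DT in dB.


Step 1: TL = 20*log10(13034) = 82.3 dB
Step 2: SE = 147 - 82.3 - 46 + 24 - 17 = 25.7

25.7 dB


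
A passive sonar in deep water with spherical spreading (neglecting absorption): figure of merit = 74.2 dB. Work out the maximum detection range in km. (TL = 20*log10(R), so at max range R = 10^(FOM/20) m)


At max range FOM = TL, so 20*log10(R) = 74.2
R = 10^(74.2/20) = 5128.61 m = 5.13 km

5.13 km


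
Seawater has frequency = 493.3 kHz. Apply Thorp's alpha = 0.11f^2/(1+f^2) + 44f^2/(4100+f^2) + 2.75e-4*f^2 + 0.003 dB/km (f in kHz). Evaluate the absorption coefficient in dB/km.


f^2 = 243344.89
alpha = 0.11*243344.89/(1+243344.89) + 44*243344.89/(4100+243344.89) + 2.75e-4*243344.89 + 0.003 = 110.304

110.304 dB/km


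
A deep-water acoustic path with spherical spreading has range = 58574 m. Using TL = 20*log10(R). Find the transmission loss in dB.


TL = 20*log10(58574) = 95.35

95.35 dB


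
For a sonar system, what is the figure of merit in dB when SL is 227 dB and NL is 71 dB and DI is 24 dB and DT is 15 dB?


165 dB


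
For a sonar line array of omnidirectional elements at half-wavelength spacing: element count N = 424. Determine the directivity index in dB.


26.27 dB


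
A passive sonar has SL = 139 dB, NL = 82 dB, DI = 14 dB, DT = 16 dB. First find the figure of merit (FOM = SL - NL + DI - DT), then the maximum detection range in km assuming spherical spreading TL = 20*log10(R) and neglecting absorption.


Step 1: FOM = SL - NL + DI - DT = 139 - 82 + 14 - 16 = 55 dB
Step 2: at max range FOM = TL = 20*log10(R), so R = 10^(55/20) = 562.34 m = 0.56 km

0.56 km


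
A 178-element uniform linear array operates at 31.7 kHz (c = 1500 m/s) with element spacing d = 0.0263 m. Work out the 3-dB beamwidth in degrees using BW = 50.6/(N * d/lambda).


0.51 deg


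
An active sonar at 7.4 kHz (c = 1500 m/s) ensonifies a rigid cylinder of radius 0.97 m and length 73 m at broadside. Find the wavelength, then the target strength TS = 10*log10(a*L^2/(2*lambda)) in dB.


Step 1: lambda = c/f = 1500/7400 = 0.2027 m
Step 2: TS = 10*log10(a*L^2/(2*lambda)) = 10*log10(0.97*73^2/(2*0.2027)) = 41.06

41.06 dB
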